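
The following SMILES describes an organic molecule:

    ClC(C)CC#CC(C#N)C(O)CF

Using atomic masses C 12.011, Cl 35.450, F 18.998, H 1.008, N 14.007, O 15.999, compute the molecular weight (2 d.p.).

203.64 g/mol

First, the molecular formula is C9H11ClFNO (counting implicit H from valence).
  C: 9 × 12.011 = 108.099
  Cl: 1 × 35.450 = 35.450
  F: 1 × 18.998 = 18.998
  H: 11 × 1.008 = 11.088
  N: 1 × 14.007 = 14.007
  O: 1 × 15.999 = 15.999
Sum: 9×12.011 + 1×35.450 + 1×18.998 + 11×1.008 + 1×14.007 + 1×15.999 = 203.641 → 203.64 g/mol.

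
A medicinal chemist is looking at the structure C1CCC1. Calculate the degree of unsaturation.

1

Molecular formula: C4H8.
DoU = (2C + 2 + N − H − X) / 2, where X is the halogen count and O/S are ignored.
    = (2·4 + 2 + 0 − 8 − 0) / 2 = 2 / 2 = 1.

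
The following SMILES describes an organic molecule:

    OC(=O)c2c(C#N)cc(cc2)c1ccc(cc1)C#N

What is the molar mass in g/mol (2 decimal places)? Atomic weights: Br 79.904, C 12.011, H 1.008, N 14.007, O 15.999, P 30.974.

248.24 g/mol

First, the molecular formula is C15H8N2O2 (counting implicit H from valence).
  C: 15 × 12.011 = 180.165
  H: 8 × 1.008 = 8.064
  N: 2 × 14.007 = 28.014
  O: 2 × 15.999 = 31.998
Sum: 15×12.011 + 8×1.008 + 2×14.007 + 2×15.999 = 248.241 → 248.24 g/mol.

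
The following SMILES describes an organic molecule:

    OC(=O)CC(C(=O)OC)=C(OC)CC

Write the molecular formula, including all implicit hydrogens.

C9H14O5

Walk through each heavy atom and fill implicit hydrogens from standard valence (C 4, N 3, O 2, S 2, halogen 1):
  atom 1: O, bond orders sum to 1 (valence 2) → 1 H
  atom 2: C, bond orders sum to 4 (valence 4) → 0 H
  atom 3: O, bond orders sum to 2 (valence 2) → 0 H
  atom 4: C, bond orders sum to 2 (valence 4) → 2 H
  atom 5: C, bond orders sum to 4 (valence 4) → 0 H
  atom 6: C, bond orders sum to 4 (valence 4) → 0 H
  atom 7: O, bond orders sum to 2 (valence 2) → 0 H
  atom 8: O, bond orders sum to 2 (valence 2) → 0 H
  atom 9: C, bond orders sum to 1 (valence 4) → 3 H
  atom 10: C, bond orders sum to 4 (valence 4) → 0 H
  atom 11: O, bond orders sum to 2 (valence 2) → 0 H
  atom 12: C, bond orders sum to 1 (valence 4) → 3 H
  atom 13: C, bond orders sum to 2 (valence 4) → 2 H
  atom 14: C, bond orders sum to 1 (valence 4) → 3 H
Totals → C:9, H:14, O:5.
In Hill order: C9H14O5.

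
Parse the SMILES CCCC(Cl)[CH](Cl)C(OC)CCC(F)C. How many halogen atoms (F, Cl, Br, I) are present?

Halogen atoms appear at heavy-atom positions 5, 7, 14 (2×Cl, 1×F).
Other groups present: 1 ether.
Halogen count: 3.

3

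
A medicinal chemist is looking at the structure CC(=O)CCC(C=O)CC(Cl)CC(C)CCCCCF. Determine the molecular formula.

Walk through each heavy atom and fill implicit hydrogens from standard valence (C 4, N 3, O 2, S 2, halogen 1):
  atom 1: C, bond orders sum to 1 (valence 4) → 3 H
  atom 2: C, bond orders sum to 4 (valence 4) → 0 H
  atom 3: O, bond orders sum to 2 (valence 2) → 0 H
  atom 4: C, bond orders sum to 2 (valence 4) → 2 H
  atom 5: C, bond orders sum to 2 (valence 4) → 2 H
  atom 6: C, bond orders sum to 3 (valence 4) → 1 H
  atom 7: C, bond orders sum to 3 (valence 4) → 1 H
  atom 8: O, bond orders sum to 2 (valence 2) → 0 H
  atom 9: C, bond orders sum to 2 (valence 4) → 2 H
  atom 10: C, bond orders sum to 3 (valence 4) → 1 H
  atom 11: Cl (halogen, monovalent) → 0 H
  atom 12: C, bond orders sum to 2 (valence 4) → 2 H
  atom 13: C, bond orders sum to 3 (valence 4) → 1 H
  atom 14: C, bond orders sum to 1 (valence 4) → 3 H
  atom 15: C, bond orders sum to 2 (valence 4) → 2 H
  atom 16: C, bond orders sum to 2 (valence 4) → 2 H
  atom 17: C, bond orders sum to 2 (valence 4) → 2 H
  atom 18: C, bond orders sum to 2 (valence 4) → 2 H
  atom 19: C, bond orders sum to 2 (valence 4) → 2 H
  atom 20: F (halogen, monovalent) → 0 H
Totals → C:16, H:28, Cl:1, F:1, O:2.
In Hill order: C16H28ClFO2.

C16H28ClFO2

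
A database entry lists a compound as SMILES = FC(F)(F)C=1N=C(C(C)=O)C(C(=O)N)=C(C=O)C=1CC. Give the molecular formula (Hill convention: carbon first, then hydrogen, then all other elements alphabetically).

Walk through each heavy atom and fill implicit hydrogens from standard valence (C 4, N 3, O 2, S 2, halogen 1):
  atom 1: F (halogen, monovalent) → 0 H
  atom 2: C, bond orders sum to 4 (valence 4) → 0 H
  atom 3: F (halogen, monovalent) → 0 H
  atom 4: F (halogen, monovalent) → 0 H
  atom 5: C, bond orders sum to 4 (valence 4) → 0 H
  atom 6: N, bond orders sum to 3 (valence 3) → 0 H
  atom 7: C, bond orders sum to 4 (valence 4) → 0 H
  atom 8: C, bond orders sum to 4 (valence 4) → 0 H
  atom 9: C, bond orders sum to 1 (valence 4) → 3 H
  atom 10: O, bond orders sum to 2 (valence 2) → 0 H
  atom 11: C, bond orders sum to 4 (valence 4) → 0 H
  atom 12: C, bond orders sum to 4 (valence 4) → 0 H
  atom 13: O, bond orders sum to 2 (valence 2) → 0 H
  atom 14: N, bond orders sum to 1 (valence 3) → 2 H
  atom 15: C, bond orders sum to 4 (valence 4) → 0 H
  atom 16: C, bond orders sum to 3 (valence 4) → 1 H
  atom 17: O, bond orders sum to 2 (valence 2) → 0 H
  atom 18: C, bond orders sum to 4 (valence 4) → 0 H
  atom 19: C, bond orders sum to 2 (valence 4) → 2 H
  atom 20: C, bond orders sum to 1 (valence 4) → 3 H
Totals → C:12, H:11, F:3, N:2, O:3.

C12H11F3N2O3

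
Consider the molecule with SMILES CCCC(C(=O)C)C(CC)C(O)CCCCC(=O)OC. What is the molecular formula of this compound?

C16H30O4

Walk through each heavy atom and fill implicit hydrogens from standard valence (C 4, N 3, O 2, S 2, halogen 1):
  atom 1: C, bond orders sum to 1 (valence 4) → 3 H
  atom 2: C, bond orders sum to 2 (valence 4) → 2 H
  atom 3: C, bond orders sum to 2 (valence 4) → 2 H
  atom 4: C, bond orders sum to 3 (valence 4) → 1 H
  atom 5: C, bond orders sum to 4 (valence 4) → 0 H
  atom 6: O, bond orders sum to 2 (valence 2) → 0 H
  atom 7: C, bond orders sum to 1 (valence 4) → 3 H
  atom 8: C, bond orders sum to 3 (valence 4) → 1 H
  atom 9: C, bond orders sum to 2 (valence 4) → 2 H
  atom 10: C, bond orders sum to 1 (valence 4) → 3 H
  atom 11: C, bond orders sum to 3 (valence 4) → 1 H
  atom 12: O, bond orders sum to 1 (valence 2) → 1 H
  atom 13: C, bond orders sum to 2 (valence 4) → 2 H
  atom 14: C, bond orders sum to 2 (valence 4) → 2 H
  atom 15: C, bond orders sum to 2 (valence 4) → 2 H
  atom 16: C, bond orders sum to 2 (valence 4) → 2 H
  atom 17: C, bond orders sum to 4 (valence 4) → 0 H
  atom 18: O, bond orders sum to 2 (valence 2) → 0 H
  atom 19: O, bond orders sum to 2 (valence 2) → 0 H
  atom 20: C, bond orders sum to 1 (valence 4) → 3 H
Totals → C:16, H:30, O:4.
In Hill order: C16H30O4.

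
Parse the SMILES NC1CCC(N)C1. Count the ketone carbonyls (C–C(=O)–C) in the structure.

0

Scan the SMILES for the ketone motif — none present.
Groups that are present: 2 primary amine.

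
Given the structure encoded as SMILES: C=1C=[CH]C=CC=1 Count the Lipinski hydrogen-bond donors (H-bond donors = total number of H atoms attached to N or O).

0

Donors: find every N or O and count the H atoms it carries.
  (no N or O atoms present)
Lipinski HBD = 0.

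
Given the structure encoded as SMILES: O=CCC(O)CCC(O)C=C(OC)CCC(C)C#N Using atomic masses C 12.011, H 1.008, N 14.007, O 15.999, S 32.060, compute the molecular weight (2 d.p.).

First, the molecular formula is C14H23NO4 (counting implicit H from valence).
  C: 14 × 12.011 = 168.154
  H: 23 × 1.008 = 23.184
  N: 1 × 14.007 = 14.007
  O: 4 × 15.999 = 63.996
Sum: 14×12.011 + 23×1.008 + 1×14.007 + 4×15.999 = 269.341 → 269.34 g/mol.

269.34 g/mol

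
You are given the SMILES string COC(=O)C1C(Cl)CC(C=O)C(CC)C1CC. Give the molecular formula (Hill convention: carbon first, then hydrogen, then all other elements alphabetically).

C13H21ClO3

Walk through each heavy atom and fill implicit hydrogens from standard valence (C 4, N 3, O 2, S 2, halogen 1):
  atom 1: C, bond orders sum to 1 (valence 4) → 3 H
  atom 2: O, bond orders sum to 2 (valence 2) → 0 H
  atom 3: C, bond orders sum to 4 (valence 4) → 0 H
  atom 4: O, bond orders sum to 2 (valence 2) → 0 H
  atom 5: C, bond orders sum to 3 (valence 4) → 1 H
  atom 6: C, bond orders sum to 3 (valence 4) → 1 H
  atom 7: Cl (halogen, monovalent) → 0 H
  atom 8: C, bond orders sum to 2 (valence 4) → 2 H
  atom 9: C, bond orders sum to 3 (valence 4) → 1 H
  atom 10: C, bond orders sum to 3 (valence 4) → 1 H
  atom 11: O, bond orders sum to 2 (valence 2) → 0 H
  atom 12: C, bond orders sum to 3 (valence 4) → 1 H
  atom 13: C, bond orders sum to 2 (valence 4) → 2 H
  atom 14: C, bond orders sum to 1 (valence 4) → 3 H
  atom 15: C, bond orders sum to 3 (valence 4) → 1 H
  atom 16: C, bond orders sum to 2 (valence 4) → 2 H
  atom 17: C, bond orders sum to 1 (valence 4) → 3 H
Totals → C:13, H:21, Cl:1, O:3.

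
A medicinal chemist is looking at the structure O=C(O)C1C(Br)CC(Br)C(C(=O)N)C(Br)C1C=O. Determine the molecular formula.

C10H12Br3NO4

Walk through each heavy atom and fill implicit hydrogens from standard valence (C 4, N 3, O 2, S 2, halogen 1):
  atom 1: O, bond orders sum to 2 (valence 2) → 0 H
  atom 2: C, bond orders sum to 4 (valence 4) → 0 H
  atom 3: O, bond orders sum to 1 (valence 2) → 1 H
  atom 4: C, bond orders sum to 3 (valence 4) → 1 H
  atom 5: C, bond orders sum to 3 (valence 4) → 1 H
  atom 6: Br (halogen, monovalent) → 0 H
  atom 7: C, bond orders sum to 2 (valence 4) → 2 H
  atom 8: C, bond orders sum to 3 (valence 4) → 1 H
  atom 9: Br (halogen, monovalent) → 0 H
  atom 10: C, bond orders sum to 3 (valence 4) → 1 H
  atom 11: C, bond orders sum to 4 (valence 4) → 0 H
  atom 12: O, bond orders sum to 2 (valence 2) → 0 H
  atom 13: N, bond orders sum to 1 (valence 3) → 2 H
  atom 14: C, bond orders sum to 3 (valence 4) → 1 H
  atom 15: Br (halogen, monovalent) → 0 H
  atom 16: C, bond orders sum to 3 (valence 4) → 1 H
  atom 17: C, bond orders sum to 3 (valence 4) → 1 H
  atom 18: O, bond orders sum to 2 (valence 2) → 0 H
Totals → C:10, H:12, Br:3, N:1, O:4.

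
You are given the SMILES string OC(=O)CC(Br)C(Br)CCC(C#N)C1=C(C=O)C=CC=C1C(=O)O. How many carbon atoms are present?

16

Count every carbon token in the SMILES (each C, including those in ring-closure positions and inside branches).
Carbon count: 16.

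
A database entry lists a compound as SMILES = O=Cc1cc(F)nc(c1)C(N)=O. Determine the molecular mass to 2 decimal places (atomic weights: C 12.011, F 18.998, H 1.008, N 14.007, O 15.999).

First, the molecular formula is C7H5FN2O2 (counting implicit H from valence).
  C: 7 × 12.011 = 84.077
  F: 1 × 18.998 = 18.998
  H: 5 × 1.008 = 5.040
  N: 2 × 14.007 = 28.014
  O: 2 × 15.999 = 31.998
Sum: 7×12.011 + 1×18.998 + 5×1.008 + 2×14.007 + 2×15.999 = 168.127 → 168.13 g/mol.

168.13 g/mol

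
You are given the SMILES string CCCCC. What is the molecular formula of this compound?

C5H12

Walk through each heavy atom and fill implicit hydrogens from standard valence (C 4, N 3, O 2, S 2, halogen 1):
  atom 1: C, bond orders sum to 1 (valence 4) → 3 H
  atom 2: C, bond orders sum to 2 (valence 4) → 2 H
  atom 3: C, bond orders sum to 2 (valence 4) → 2 H
  atom 4: C, bond orders sum to 2 (valence 4) → 2 H
  atom 5: C, bond orders sum to 1 (valence 4) → 3 H
Totals → C:5, H:12.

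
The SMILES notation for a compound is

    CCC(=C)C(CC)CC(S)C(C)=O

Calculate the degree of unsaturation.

Degree of unsaturation = (number of rings) + (number of π bonds).
Ring closures in the SMILES: 0.
π bonds: 2 double bonds (each 1 DoU) → 2 DoU from unsaturation.
Total DoU = 0 + 2 = 2.

2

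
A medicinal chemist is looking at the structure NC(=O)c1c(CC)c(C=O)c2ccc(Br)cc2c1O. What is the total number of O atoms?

3

Scan the SMILES for O atoms (remember two-letter symbols like Cl and Br are single atoms).
Oxygen count: 3.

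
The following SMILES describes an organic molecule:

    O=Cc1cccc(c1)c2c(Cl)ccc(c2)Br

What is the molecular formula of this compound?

Walk through each heavy atom and fill implicit hydrogens from standard valence (C 4, N 3, O 2, S 2, halogen 1); for lowercase aromatic atoms, an aromatic c carries 1 H when it has two neighbours and 0 H with three, and aromatic n carries 0 H:
  atom 1: O, bond orders sum to 2 (valence 2) → 0 H
  atom 2: C, bond orders sum to 3 (valence 4) → 1 H
  atom 3: aromatic c, 3 neighbours → 0 H
  atom 4: aromatic c, 2 neighbours → 1 H
  atom 5: aromatic c, 2 neighbours → 1 H
  atom 6: aromatic c, 2 neighbours → 1 H
  atom 7: aromatic c, 3 neighbours → 0 H
  atom 8: aromatic c, 2 neighbours → 1 H
  atom 9: aromatic c, 3 neighbours → 0 H
  atom 10: aromatic c, 3 neighbours → 0 H
  atom 11: Cl (halogen, monovalent) → 0 H
  atom 12: aromatic c, 2 neighbours → 1 H
  atom 13: aromatic c, 2 neighbours → 1 H
  atom 14: aromatic c, 3 neighbours → 0 H
  atom 15: aromatic c, 2 neighbours → 1 H
  atom 16: Br (halogen, monovalent) → 0 H
Totals → C:13, H:8, Br:1, Cl:1, O:1.
In Hill order: C13H8BrClO.

C13H8BrClO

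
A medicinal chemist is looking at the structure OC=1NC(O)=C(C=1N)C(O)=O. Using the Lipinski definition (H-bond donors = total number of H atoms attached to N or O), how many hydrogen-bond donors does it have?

Donors: find every N or O and count the H atoms it carries.
  atom 1 (O): bond orders sum to 1 → 1 H
  atom 3 (N): bond orders sum to 2 → 1 H
  atom 5 (O): bond orders sum to 1 → 1 H
  atom 8 (N): bond orders sum to 1 → 2 H
  atom 10 (O): bond orders sum to 1 → 1 H
  atom 11 (O): bond orders sum to 2 → 0 H
Lipinski HBD = 6.

6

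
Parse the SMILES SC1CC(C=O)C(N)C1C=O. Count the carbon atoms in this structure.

Count every carbon token in the SMILES (each C, including those in ring-closure positions and inside branches).
Carbon count: 7.

7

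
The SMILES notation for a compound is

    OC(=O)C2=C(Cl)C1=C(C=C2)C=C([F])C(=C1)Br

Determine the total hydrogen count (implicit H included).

5

Walk through each heavy atom and fill implicit hydrogens from standard valence (C 4, N 3, O 2, S 2, halogen 1):
  atom 1: O, bond orders sum to 1 (valence 2) → 1 H
  atom 2: C, bond orders sum to 4 (valence 4) → 0 H
  atom 3: O, bond orders sum to 2 (valence 2) → 0 H
  atom 4: C, bond orders sum to 4 (valence 4) → 0 H
  atom 5: C, bond orders sum to 4 (valence 4) → 0 H
  atom 6: Cl (halogen, monovalent) → 0 H
  atom 7: C, bond orders sum to 4 (valence 4) → 0 H
  atom 8: C, bond orders sum to 4 (valence 4) → 0 H
  atom 9: C, bond orders sum to 3 (valence 4) → 1 H
  atom 10: C, bond orders sum to 3 (valence 4) → 1 H
  atom 11: C, bond orders sum to 3 (valence 4) → 1 H
  atom 12: C, bond orders sum to 4 (valence 4) → 0 H
  atom 13: F with explicit H count 0
  atom 14: C, bond orders sum to 4 (valence 4) → 0 H
  atom 15: C, bond orders sum to 3 (valence 4) → 1 H
  atom 16: Br (halogen, monovalent) → 0 H
Total hydrogens: 5.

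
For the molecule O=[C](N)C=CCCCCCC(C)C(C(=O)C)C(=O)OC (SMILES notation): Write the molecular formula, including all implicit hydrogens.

Walk through each heavy atom and fill implicit hydrogens from standard valence (C 4, N 3, O 2, S 2, halogen 1):
  atom 1: O, bond orders sum to 2 (valence 2) → 0 H
  atom 2: C with explicit H count 0
  atom 3: N, bond orders sum to 1 (valence 3) → 2 H
  atom 4: C, bond orders sum to 3 (valence 4) → 1 H
  atom 5: C, bond orders sum to 3 (valence 4) → 1 H
  atom 6: C, bond orders sum to 2 (valence 4) → 2 H
  atom 7: C, bond orders sum to 2 (valence 4) → 2 H
  atom 8: C, bond orders sum to 2 (valence 4) → 2 H
  atom 9: C, bond orders sum to 2 (valence 4) → 2 H
  atom 10: C, bond orders sum to 2 (valence 4) → 2 H
  atom 11: C, bond orders sum to 3 (valence 4) → 1 H
  atom 12: C, bond orders sum to 1 (valence 4) → 3 H
  atom 13: C, bond orders sum to 3 (valence 4) → 1 H
  atom 14: C, bond orders sum to 4 (valence 4) → 0 H
  atom 15: O, bond orders sum to 2 (valence 2) → 0 H
  atom 16: C, bond orders sum to 1 (valence 4) → 3 H
  atom 17: C, bond orders sum to 4 (valence 4) → 0 H
  atom 18: O, bond orders sum to 2 (valence 2) → 0 H
  atom 19: O, bond orders sum to 2 (valence 2) → 0 H
  atom 20: C, bond orders sum to 1 (valence 4) → 3 H
Totals → C:15, H:25, N:1, O:4.

C15H25NO4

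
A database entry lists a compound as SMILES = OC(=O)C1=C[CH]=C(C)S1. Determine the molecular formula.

C6H6O2S

Walk through each heavy atom and fill implicit hydrogens from standard valence (C 4, N 3, O 2, S 2, halogen 1):
  atom 1: O, bond orders sum to 1 (valence 2) → 1 H
  atom 2: C, bond orders sum to 4 (valence 4) → 0 H
  atom 3: O, bond orders sum to 2 (valence 2) → 0 H
  atom 4: C, bond orders sum to 4 (valence 4) → 0 H
  atom 5: C, bond orders sum to 3 (valence 4) → 1 H
  atom 6: C with explicit H count 1
  atom 7: C, bond orders sum to 4 (valence 4) → 0 H
  atom 8: C, bond orders sum to 1 (valence 4) → 3 H
  atom 9: S, bond orders sum to 2 (valence 2) → 0 H
Totals → C:6, H:6, O:2, S:1.
In Hill order: C6H6O2S.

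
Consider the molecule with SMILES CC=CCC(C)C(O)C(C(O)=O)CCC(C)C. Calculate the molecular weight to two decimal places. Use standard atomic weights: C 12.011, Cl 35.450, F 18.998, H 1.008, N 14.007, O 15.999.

242.36 g/mol

First, the molecular formula is C14H26O3 (counting implicit H from valence).
  C: 14 × 12.011 = 168.154
  H: 26 × 1.008 = 26.208
  O: 3 × 15.999 = 47.997
Sum: 14×12.011 + 26×1.008 + 3×15.999 = 242.359 → 242.36 g/mol.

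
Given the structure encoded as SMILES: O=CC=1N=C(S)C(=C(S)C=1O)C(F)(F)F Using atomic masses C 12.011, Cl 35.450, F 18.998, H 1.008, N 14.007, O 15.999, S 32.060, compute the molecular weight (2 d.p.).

First, the molecular formula is C7H4F3NO2S2 (counting implicit H from valence).
  C: 7 × 12.011 = 84.077
  F: 3 × 18.998 = 56.994
  H: 4 × 1.008 = 4.032
  N: 1 × 14.007 = 14.007
  O: 2 × 15.999 = 31.998
  S: 2 × 32.060 = 64.120
Sum: 7×12.011 + 3×18.998 + 4×1.008 + 1×14.007 + 2×15.999 + 2×32.060 = 255.228 → 255.23 g/mol.

255.23 g/mol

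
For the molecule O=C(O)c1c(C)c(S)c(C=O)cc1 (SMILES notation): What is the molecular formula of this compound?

C9H8O3S

Walk through each heavy atom and fill implicit hydrogens from standard valence (C 4, N 3, O 2, S 2, halogen 1); for lowercase aromatic atoms, an aromatic c carries 1 H when it has two neighbours and 0 H with three, and aromatic n carries 0 H:
  atom 1: O, bond orders sum to 2 (valence 2) → 0 H
  atom 2: C, bond orders sum to 4 (valence 4) → 0 H
  atom 3: O, bond orders sum to 1 (valence 2) → 1 H
  atom 4: aromatic c, 3 neighbours → 0 H
  atom 5: aromatic c, 3 neighbours → 0 H
  atom 6: C, bond orders sum to 1 (valence 4) → 3 H
  atom 7: aromatic c, 3 neighbours → 0 H
  atom 8: S, bond orders sum to 1 (valence 2) → 1 H
  atom 9: aromatic c, 3 neighbours → 0 H
  atom 10: C, bond orders sum to 3 (valence 4) → 1 H
  atom 11: O, bond orders sum to 2 (valence 2) → 0 H
  atom 12: aromatic c, 2 neighbours → 1 H
  atom 13: aromatic c, 2 neighbours → 1 H
Totals → C:9, H:8, O:3, S:1.
In Hill order: C9H8O3S.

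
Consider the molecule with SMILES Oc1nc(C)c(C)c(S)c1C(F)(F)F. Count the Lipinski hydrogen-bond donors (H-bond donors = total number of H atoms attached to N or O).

Donors: find every N or O and count the H atoms it carries.
  atom 1 (O): bond orders sum to 1 → 1 H
  atom 3 (N): bond orders sum to 3 → 0 H
Lipinski HBD = 1.

1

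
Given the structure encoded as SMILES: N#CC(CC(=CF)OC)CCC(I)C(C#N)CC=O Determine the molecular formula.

Walk through each heavy atom and fill implicit hydrogens from standard valence (C 4, N 3, O 2, S 2, halogen 1):
  atom 1: N, bond orders sum to 3 (valence 3) → 0 H
  atom 2: C, bond orders sum to 4 (valence 4) → 0 H
  atom 3: C, bond orders sum to 3 (valence 4) → 1 H
  atom 4: C, bond orders sum to 2 (valence 4) → 2 H
  atom 5: C, bond orders sum to 4 (valence 4) → 0 H
  atom 6: C, bond orders sum to 3 (valence 4) → 1 H
  atom 7: F (halogen, monovalent) → 0 H
  atom 8: O, bond orders sum to 2 (valence 2) → 0 H
  atom 9: C, bond orders sum to 1 (valence 4) → 3 H
  atom 10: C, bond orders sum to 2 (valence 4) → 2 H
  atom 11: C, bond orders sum to 2 (valence 4) → 2 H
  atom 12: C, bond orders sum to 3 (valence 4) → 1 H
  atom 13: I (halogen, monovalent) → 0 H
  atom 14: C, bond orders sum to 3 (valence 4) → 1 H
  atom 15: C, bond orders sum to 4 (valence 4) → 0 H
  atom 16: N, bond orders sum to 3 (valence 3) → 0 H
  atom 17: C, bond orders sum to 2 (valence 4) → 2 H
  atom 18: C, bond orders sum to 3 (valence 4) → 1 H
  atom 19: O, bond orders sum to 2 (valence 2) → 0 H
Totals → C:13, H:16, F:1, I:1, N:2, O:2.
In Hill order: C13H16FIN2O2.

C13H16FIN2O2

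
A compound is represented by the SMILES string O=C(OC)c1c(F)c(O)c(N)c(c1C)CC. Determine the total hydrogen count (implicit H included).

Walk through each heavy atom and fill implicit hydrogens from standard valence (C 4, N 3, O 2, S 2, halogen 1); for lowercase aromatic atoms, an aromatic c carries 1 H when it has two neighbours and 0 H with three, and aromatic n carries 0 H:
  atom 1: O, bond orders sum to 2 (valence 2) → 0 H
  atom 2: C, bond orders sum to 4 (valence 4) → 0 H
  atom 3: O, bond orders sum to 2 (valence 2) → 0 H
  atom 4: C, bond orders sum to 1 (valence 4) → 3 H
  atom 5: aromatic c, 3 neighbours → 0 H
  atom 6: aromatic c, 3 neighbours → 0 H
  atom 7: F (halogen, monovalent) → 0 H
  atom 8: aromatic c, 3 neighbours → 0 H
  atom 9: O, bond orders sum to 1 (valence 2) → 1 H
  atom 10: aromatic c, 3 neighbours → 0 H
  atom 11: N, bond orders sum to 1 (valence 3) → 2 H
  atom 12: aromatic c, 3 neighbours → 0 H
  atom 13: aromatic c, 3 neighbours → 0 H
  atom 14: C, bond orders sum to 1 (valence 4) → 3 H
  atom 15: C, bond orders sum to 2 (valence 4) → 2 H
  atom 16: C, bond orders sum to 1 (valence 4) → 3 H
Total hydrogens: 14.

14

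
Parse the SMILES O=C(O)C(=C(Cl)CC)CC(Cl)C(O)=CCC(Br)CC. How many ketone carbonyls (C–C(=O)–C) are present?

Scan the SMILES for the ketone motif — none present.
Groups that are present: 2 alkene, 1 carboxylic acid, 1 hydroxyl.

0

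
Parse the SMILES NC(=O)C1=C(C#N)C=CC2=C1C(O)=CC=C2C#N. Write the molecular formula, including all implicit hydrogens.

C13H7N3O2

Walk through each heavy atom and fill implicit hydrogens from standard valence (C 4, N 3, O 2, S 2, halogen 1):
  atom 1: N, bond orders sum to 1 (valence 3) → 2 H
  atom 2: C, bond orders sum to 4 (valence 4) → 0 H
  atom 3: O, bond orders sum to 2 (valence 2) → 0 H
  atom 4: C, bond orders sum to 4 (valence 4) → 0 H
  atom 5: C, bond orders sum to 4 (valence 4) → 0 H
  atom 6: C, bond orders sum to 4 (valence 4) → 0 H
  atom 7: N, bond orders sum to 3 (valence 3) → 0 H
  atom 8: C, bond orders sum to 3 (valence 4) → 1 H
  atom 9: C, bond orders sum to 3 (valence 4) → 1 H
  atom 10: C, bond orders sum to 4 (valence 4) → 0 H
  atom 11: C, bond orders sum to 4 (valence 4) → 0 H
  atom 12: C, bond orders sum to 4 (valence 4) → 0 H
  atom 13: O, bond orders sum to 1 (valence 2) → 1 H
  atom 14: C, bond orders sum to 3 (valence 4) → 1 H
  atom 15: C, bond orders sum to 3 (valence 4) → 1 H
  atom 16: C, bond orders sum to 4 (valence 4) → 0 H
  atom 17: C, bond orders sum to 4 (valence 4) → 0 H
  atom 18: N, bond orders sum to 3 (valence 3) → 0 H
Totals → C:13, H:7, N:3, O:2.
In Hill order: C13H7N3O2.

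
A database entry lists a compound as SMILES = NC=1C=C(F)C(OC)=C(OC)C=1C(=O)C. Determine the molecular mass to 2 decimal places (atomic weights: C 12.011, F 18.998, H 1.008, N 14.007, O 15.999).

213.21 g/mol

First, the molecular formula is C10H12FNO3 (counting implicit H from valence).
  C: 10 × 12.011 = 120.110
  F: 1 × 18.998 = 18.998
  H: 12 × 1.008 = 12.096
  N: 1 × 14.007 = 14.007
  O: 3 × 15.999 = 47.997
Sum: 10×12.011 + 1×18.998 + 12×1.008 + 1×14.007 + 3×15.999 = 213.208 → 213.21 g/mol.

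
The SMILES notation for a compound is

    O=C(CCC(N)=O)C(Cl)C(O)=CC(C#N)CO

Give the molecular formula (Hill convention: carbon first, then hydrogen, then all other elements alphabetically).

C10H13ClN2O4

Walk through each heavy atom and fill implicit hydrogens from standard valence (C 4, N 3, O 2, S 2, halogen 1):
  atom 1: O, bond orders sum to 2 (valence 2) → 0 H
  atom 2: C, bond orders sum to 4 (valence 4) → 0 H
  atom 3: C, bond orders sum to 2 (valence 4) → 2 H
  atom 4: C, bond orders sum to 2 (valence 4) → 2 H
  atom 5: C, bond orders sum to 4 (valence 4) → 0 H
  atom 6: N, bond orders sum to 1 (valence 3) → 2 H
  atom 7: O, bond orders sum to 2 (valence 2) → 0 H
  atom 8: C, bond orders sum to 3 (valence 4) → 1 H
  atom 9: Cl (halogen, monovalent) → 0 H
  atom 10: C, bond orders sum to 4 (valence 4) → 0 H
  atom 11: O, bond orders sum to 1 (valence 2) → 1 H
  atom 12: C, bond orders sum to 3 (valence 4) → 1 H
  atom 13: C, bond orders sum to 3 (valence 4) → 1 H
  atom 14: C, bond orders sum to 4 (valence 4) → 0 H
  atom 15: N, bond orders sum to 3 (valence 3) → 0 H
  atom 16: C, bond orders sum to 2 (valence 4) → 2 H
  atom 17: O, bond orders sum to 1 (valence 2) → 1 H
Totals → C:10, H:13, Cl:1, N:2, O:4.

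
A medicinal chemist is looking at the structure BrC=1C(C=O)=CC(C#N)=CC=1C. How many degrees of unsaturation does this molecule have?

7

Degree of unsaturation = (number of rings) + (number of π bonds).
Ring closures in the SMILES: 1.
π bonds: 4 double bonds (each 1 DoU), 1 triple bond (each 2 DoU) → 6 DoU from unsaturation.
Total DoU = 1 + 6 = 7.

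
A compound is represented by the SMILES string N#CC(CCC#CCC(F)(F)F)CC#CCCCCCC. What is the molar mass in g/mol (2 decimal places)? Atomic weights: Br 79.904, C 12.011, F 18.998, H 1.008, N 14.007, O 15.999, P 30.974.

First, the molecular formula is C17H22F3N (counting implicit H from valence).
  C: 17 × 12.011 = 204.187
  F: 3 × 18.998 = 56.994
  H: 22 × 1.008 = 22.176
  N: 1 × 14.007 = 14.007
Sum: 17×12.011 + 3×18.998 + 22×1.008 + 1×14.007 = 297.364 → 297.36 g/mol.

297.36 g/mol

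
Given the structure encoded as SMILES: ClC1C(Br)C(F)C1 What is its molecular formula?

Walk through each heavy atom and fill implicit hydrogens from standard valence (C 4, N 3, O 2, S 2, halogen 1):
  atom 1: Cl (halogen, monovalent) → 0 H
  atom 2: C, bond orders sum to 3 (valence 4) → 1 H
  atom 3: C, bond orders sum to 3 (valence 4) → 1 H
  atom 4: Br (halogen, monovalent) → 0 H
  atom 5: C, bond orders sum to 3 (valence 4) → 1 H
  atom 6: F (halogen, monovalent) → 0 H
  atom 7: C, bond orders sum to 2 (valence 4) → 2 H
Totals → C:4, H:5, Br:1, Cl:1, F:1.

C4H5BrClF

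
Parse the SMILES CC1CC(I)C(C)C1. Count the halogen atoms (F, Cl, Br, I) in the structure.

Halogen atoms appear at heavy-atom position 5 (1×I).
Halogen count: 1.

1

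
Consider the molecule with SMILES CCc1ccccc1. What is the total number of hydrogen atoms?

10

Walk through each heavy atom and fill implicit hydrogens from standard valence (C 4, N 3, O 2, S 2, halogen 1); for lowercase aromatic atoms, an aromatic c carries 1 H when it has two neighbours and 0 H with three, and aromatic n carries 0 H:
  atom 1: C, bond orders sum to 1 (valence 4) → 3 H
  atom 2: C, bond orders sum to 2 (valence 4) → 2 H
  atom 3: aromatic c, 3 neighbours → 0 H
  atom 4: aromatic c, 2 neighbours → 1 H
  atom 5: aromatic c, 2 neighbours → 1 H
  atom 6: aromatic c, 2 neighbours → 1 H
  atom 7: aromatic c, 2 neighbours → 1 H
  atom 8: aromatic c, 2 neighbours → 1 H
Total hydrogens: 10.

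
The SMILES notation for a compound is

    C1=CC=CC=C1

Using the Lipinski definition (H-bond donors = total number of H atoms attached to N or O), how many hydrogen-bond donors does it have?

0

Donors: find every N or O and count the H atoms it carries.
  (no N or O atoms present)
Lipinski HBD = 0.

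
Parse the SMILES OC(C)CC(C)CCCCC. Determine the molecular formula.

C10H22O

Walk through each heavy atom and fill implicit hydrogens from standard valence (C 4, N 3, O 2, S 2, halogen 1):
  atom 1: O, bond orders sum to 1 (valence 2) → 1 H
  atom 2: C, bond orders sum to 3 (valence 4) → 1 H
  atom 3: C, bond orders sum to 1 (valence 4) → 3 H
  atom 4: C, bond orders sum to 2 (valence 4) → 2 H
  atom 5: C, bond orders sum to 3 (valence 4) → 1 H
  atom 6: C, bond orders sum to 1 (valence 4) → 3 H
  atom 7: C, bond orders sum to 2 (valence 4) → 2 H
  atom 8: C, bond orders sum to 2 (valence 4) → 2 H
  atom 9: C, bond orders sum to 2 (valence 4) → 2 H
  atom 10: C, bond orders sum to 2 (valence 4) → 2 H
  atom 11: C, bond orders sum to 1 (valence 4) → 3 H
Totals → C:10, H:22, O:1.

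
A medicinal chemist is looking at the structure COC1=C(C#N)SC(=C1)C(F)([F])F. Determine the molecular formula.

Walk through each heavy atom and fill implicit hydrogens from standard valence (C 4, N 3, O 2, S 2, halogen 1):
  atom 1: C, bond orders sum to 1 (valence 4) → 3 H
  atom 2: O, bond orders sum to 2 (valence 2) → 0 H
  atom 3: C, bond orders sum to 4 (valence 4) → 0 H
  atom 4: C, bond orders sum to 4 (valence 4) → 0 H
  atom 5: C, bond orders sum to 4 (valence 4) → 0 H
  atom 6: N, bond orders sum to 3 (valence 3) → 0 H
  atom 7: S, bond orders sum to 2 (valence 2) → 0 H
  atom 8: C, bond orders sum to 4 (valence 4) → 0 H
  atom 9: C, bond orders sum to 3 (valence 4) → 1 H
  atom 10: C, bond orders sum to 4 (valence 4) → 0 H
  atom 11: F (halogen, monovalent) → 0 H
  atom 12: F with explicit H count 0
  atom 13: F (halogen, monovalent) → 0 H
Totals → C:7, H:4, F:3, N:1, O:1, S:1.

C7H4F3NOS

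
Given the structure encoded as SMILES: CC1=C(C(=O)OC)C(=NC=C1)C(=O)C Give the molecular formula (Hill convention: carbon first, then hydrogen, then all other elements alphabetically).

C10H11NO3

Walk through each heavy atom and fill implicit hydrogens from standard valence (C 4, N 3, O 2, S 2, halogen 1):
  atom 1: C, bond orders sum to 1 (valence 4) → 3 H
  atom 2: C, bond orders sum to 4 (valence 4) → 0 H
  atom 3: C, bond orders sum to 4 (valence 4) → 0 H
  atom 4: C, bond orders sum to 4 (valence 4) → 0 H
  atom 5: O, bond orders sum to 2 (valence 2) → 0 H
  atom 6: O, bond orders sum to 2 (valence 2) → 0 H
  atom 7: C, bond orders sum to 1 (valence 4) → 3 H
  atom 8: C, bond orders sum to 4 (valence 4) → 0 H
  atom 9: N, bond orders sum to 3 (valence 3) → 0 H
  atom 10: C, bond orders sum to 3 (valence 4) → 1 H
  atom 11: C, bond orders sum to 3 (valence 4) → 1 H
  atom 12: C, bond orders sum to 4 (valence 4) → 0 H
  atom 13: O, bond orders sum to 2 (valence 2) → 0 H
  atom 14: C, bond orders sum to 1 (valence 4) → 3 H
Totals → C:10, H:11, N:1, O:3.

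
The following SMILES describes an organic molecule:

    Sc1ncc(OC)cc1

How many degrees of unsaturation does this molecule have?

Molecular formula: C6H7NOS.
DoU = (2C + 2 + N − H − X) / 2, where X is the halogen count and O/S are ignored.
    = (2·6 + 2 + 1 − 7 − 0) / 2 = 8 / 2 = 4.

4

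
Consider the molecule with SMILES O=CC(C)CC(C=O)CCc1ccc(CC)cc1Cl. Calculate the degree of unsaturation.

Molecular formula: C16H21ClO2.
DoU = (2C + 2 + N − H − X) / 2, where X is the halogen count and O/S are ignored.
    = (2·16 + 2 + 0 − 21 − 1) / 2 = 12 / 2 = 6.

6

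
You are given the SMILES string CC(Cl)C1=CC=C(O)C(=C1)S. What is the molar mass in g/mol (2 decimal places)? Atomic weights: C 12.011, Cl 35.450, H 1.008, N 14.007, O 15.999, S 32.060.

First, the molecular formula is C8H9ClOS (counting implicit H from valence).
  C: 8 × 12.011 = 96.088
  Cl: 1 × 35.450 = 35.450
  H: 9 × 1.008 = 9.072
  O: 1 × 15.999 = 15.999
  S: 1 × 32.060 = 32.060
Sum: 8×12.011 + 1×35.450 + 9×1.008 + 1×15.999 + 1×32.060 = 188.669 → 188.67 g/mol.

188.67 g/mol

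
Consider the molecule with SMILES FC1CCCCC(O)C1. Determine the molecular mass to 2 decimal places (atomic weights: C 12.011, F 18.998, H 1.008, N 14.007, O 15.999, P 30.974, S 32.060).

132.18 g/mol

First, the molecular formula is C7H13FO (counting implicit H from valence).
  C: 7 × 12.011 = 84.077
  F: 1 × 18.998 = 18.998
  H: 13 × 1.008 = 13.104
  O: 1 × 15.999 = 15.999
Sum: 7×12.011 + 1×18.998 + 13×1.008 + 1×15.999 = 132.178 → 132.18 g/mol.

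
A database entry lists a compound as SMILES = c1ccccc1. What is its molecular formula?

C6H6

Walk through each heavy atom and fill implicit hydrogens from standard valence (C 4, N 3, O 2, S 2, halogen 1); for lowercase aromatic atoms, an aromatic c carries 1 H when it has two neighbours and 0 H with three, and aromatic n carries 0 H:
  atom 1: aromatic c, 2 neighbours → 1 H
  atom 2: aromatic c, 2 neighbours → 1 H
  atom 3: aromatic c, 2 neighbours → 1 H
  atom 4: aromatic c, 2 neighbours → 1 H
  atom 5: aromatic c, 2 neighbours → 1 H
  atom 6: aromatic c, 2 neighbours → 1 H
Totals → C:6, H:6.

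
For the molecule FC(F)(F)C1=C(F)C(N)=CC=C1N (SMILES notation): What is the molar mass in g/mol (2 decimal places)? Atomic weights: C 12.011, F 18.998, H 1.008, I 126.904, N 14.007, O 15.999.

First, the molecular formula is C7H6F4N2 (counting implicit H from valence).
  C: 7 × 12.011 = 84.077
  F: 4 × 18.998 = 75.992
  H: 6 × 1.008 = 6.048
  N: 2 × 14.007 = 28.014
Sum: 7×12.011 + 4×18.998 + 6×1.008 + 2×14.007 = 194.131 → 194.13 g/mol.

194.13 g/mol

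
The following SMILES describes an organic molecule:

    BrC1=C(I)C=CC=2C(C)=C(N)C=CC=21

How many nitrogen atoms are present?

1

Scan the SMILES for N atoms (remember two-letter symbols like Cl and Br are single atoms).
Nitrogen count: 1.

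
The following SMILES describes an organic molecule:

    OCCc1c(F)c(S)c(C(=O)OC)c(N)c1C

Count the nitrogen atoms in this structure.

1

Scan the SMILES for N atoms (remember two-letter symbols like Cl and Br are single atoms).
Nitrogen count: 1.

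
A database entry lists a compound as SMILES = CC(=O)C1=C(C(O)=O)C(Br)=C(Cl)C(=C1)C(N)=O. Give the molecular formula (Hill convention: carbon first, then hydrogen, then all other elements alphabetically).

Walk through each heavy atom and fill implicit hydrogens from standard valence (C 4, N 3, O 2, S 2, halogen 1):
  atom 1: C, bond orders sum to 1 (valence 4) → 3 H
  atom 2: C, bond orders sum to 4 (valence 4) → 0 H
  atom 3: O, bond orders sum to 2 (valence 2) → 0 H
  atom 4: C, bond orders sum to 4 (valence 4) → 0 H
  atom 5: C, bond orders sum to 4 (valence 4) → 0 H
  atom 6: C, bond orders sum to 4 (valence 4) → 0 H
  atom 7: O, bond orders sum to 1 (valence 2) → 1 H
  atom 8: O, bond orders sum to 2 (valence 2) → 0 H
  atom 9: C, bond orders sum to 4 (valence 4) → 0 H
  atom 10: Br (halogen, monovalent) → 0 H
  atom 11: C, bond orders sum to 4 (valence 4) → 0 H
  atom 12: Cl (halogen, monovalent) → 0 H
  atom 13: C, bond orders sum to 4 (valence 4) → 0 H
  atom 14: C, bond orders sum to 3 (valence 4) → 1 H
  atom 15: C, bond orders sum to 4 (valence 4) → 0 H
  atom 16: N, bond orders sum to 1 (valence 3) → 2 H
  atom 17: O, bond orders sum to 2 (valence 2) → 0 H
Totals → C:10, H:7, Br:1, Cl:1, N:1, O:4.

C10H7BrClNO4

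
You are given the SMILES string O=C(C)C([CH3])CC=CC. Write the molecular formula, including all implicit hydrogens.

Walk through each heavy atom and fill implicit hydrogens from standard valence (C 4, N 3, O 2, S 2, halogen 1):
  atom 1: O, bond orders sum to 2 (valence 2) → 0 H
  atom 2: C, bond orders sum to 4 (valence 4) → 0 H
  atom 3: C, bond orders sum to 1 (valence 4) → 3 H
  atom 4: C, bond orders sum to 3 (valence 4) → 1 H
  atom 5: C with explicit H count 3
  atom 6: C, bond orders sum to 2 (valence 4) → 2 H
  atom 7: C, bond orders sum to 3 (valence 4) → 1 H
  atom 8: C, bond orders sum to 3 (valence 4) → 1 H
  atom 9: C, bond orders sum to 1 (valence 4) → 3 H
Totals → C:8, H:14, O:1.
In Hill order: C8H14O.

C8H14O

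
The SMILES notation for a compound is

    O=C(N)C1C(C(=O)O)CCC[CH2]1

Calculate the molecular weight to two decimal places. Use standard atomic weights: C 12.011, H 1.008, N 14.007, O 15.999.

First, the molecular formula is C8H13NO3 (counting implicit H from valence).
  C: 8 × 12.011 = 96.088
  H: 13 × 1.008 = 13.104
  N: 1 × 14.007 = 14.007
  O: 3 × 15.999 = 47.997
Sum: 8×12.011 + 13×1.008 + 1×14.007 + 3×15.999 = 171.196 → 171.20 g/mol.

171.20 g/mol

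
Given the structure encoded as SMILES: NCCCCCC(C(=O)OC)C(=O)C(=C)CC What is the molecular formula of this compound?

C13H23NO3

Walk through each heavy atom and fill implicit hydrogens from standard valence (C 4, N 3, O 2, S 2, halogen 1):
  atom 1: N, bond orders sum to 1 (valence 3) → 2 H
  atom 2: C, bond orders sum to 2 (valence 4) → 2 H
  atom 3: C, bond orders sum to 2 (valence 4) → 2 H
  atom 4: C, bond orders sum to 2 (valence 4) → 2 H
  atom 5: C, bond orders sum to 2 (valence 4) → 2 H
  atom 6: C, bond orders sum to 2 (valence 4) → 2 H
  atom 7: C, bond orders sum to 3 (valence 4) → 1 H
  atom 8: C, bond orders sum to 4 (valence 4) → 0 H
  atom 9: O, bond orders sum to 2 (valence 2) → 0 H
  atom 10: O, bond orders sum to 2 (valence 2) → 0 H
  atom 11: C, bond orders sum to 1 (valence 4) → 3 H
  atom 12: C, bond orders sum to 4 (valence 4) → 0 H
  atom 13: O, bond orders sum to 2 (valence 2) → 0 H
  atom 14: C, bond orders sum to 4 (valence 4) → 0 H
  atom 15: C, bond orders sum to 2 (valence 4) → 2 H
  atom 16: C, bond orders sum to 2 (valence 4) → 2 H
  atom 17: C, bond orders sum to 1 (valence 4) → 3 H
Totals → C:13, H:23, N:1, O:3.
In Hill order: C13H23NO3.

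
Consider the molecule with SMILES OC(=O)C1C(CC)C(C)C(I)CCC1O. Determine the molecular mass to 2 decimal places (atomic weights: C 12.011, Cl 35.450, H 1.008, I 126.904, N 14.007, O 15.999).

326.17 g/mol

First, the molecular formula is C11H19IO3 (counting implicit H from valence).
  C: 11 × 12.011 = 132.121
  H: 19 × 1.008 = 19.152
  I: 1 × 126.904 = 126.904
  O: 3 × 15.999 = 47.997
Sum: 11×12.011 + 19×1.008 + 1×126.904 + 3×15.999 = 326.174 → 326.17 g/mol.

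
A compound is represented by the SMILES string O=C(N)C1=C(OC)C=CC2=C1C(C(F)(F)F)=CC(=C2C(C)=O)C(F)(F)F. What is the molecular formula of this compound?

C16H11F6NO3

Walk through each heavy atom and fill implicit hydrogens from standard valence (C 4, N 3, O 2, S 2, halogen 1):
  atom 1: O, bond orders sum to 2 (valence 2) → 0 H
  atom 2: C, bond orders sum to 4 (valence 4) → 0 H
  atom 3: N, bond orders sum to 1 (valence 3) → 2 H
  atom 4: C, bond orders sum to 4 (valence 4) → 0 H
  atom 5: C, bond orders sum to 4 (valence 4) → 0 H
  atom 6: O, bond orders sum to 2 (valence 2) → 0 H
  atom 7: C, bond orders sum to 1 (valence 4) → 3 H
  atom 8: C, bond orders sum to 3 (valence 4) → 1 H
  atom 9: C, bond orders sum to 3 (valence 4) → 1 H
  atom 10: C, bond orders sum to 4 (valence 4) → 0 H
  atom 11: C, bond orders sum to 4 (valence 4) → 0 H
  atom 12: C, bond orders sum to 4 (valence 4) → 0 H
  atom 13: C, bond orders sum to 4 (valence 4) → 0 H
  atom 14: F (halogen, monovalent) → 0 H
  atom 15: F (halogen, monovalent) → 0 H
  atom 16: F (halogen, monovalent) → 0 H
  atom 17: C, bond orders sum to 3 (valence 4) → 1 H
  atom 18: C, bond orders sum to 4 (valence 4) → 0 H
  atom 19: C, bond orders sum to 4 (valence 4) → 0 H
  atom 20: C, bond orders sum to 4 (valence 4) → 0 H
  atom 21: C, bond orders sum to 1 (valence 4) → 3 H
  atom 22: O, bond orders sum to 2 (valence 2) → 0 H
  atom 23: C, bond orders sum to 4 (valence 4) → 0 H
  atom 24: F (halogen, monovalent) → 0 H
  atom 25: F (halogen, monovalent) → 0 H
  atom 26: F (halogen, monovalent) → 0 H
Totals → C:16, H:11, F:6, N:1, O:3.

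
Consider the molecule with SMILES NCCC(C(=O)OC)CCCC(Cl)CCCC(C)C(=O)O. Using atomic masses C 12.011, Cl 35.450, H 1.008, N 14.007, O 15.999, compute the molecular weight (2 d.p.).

First, the molecular formula is C15H28ClNO4 (counting implicit H from valence).
  C: 15 × 12.011 = 180.165
  Cl: 1 × 35.450 = 35.450
  H: 28 × 1.008 = 28.224
  N: 1 × 14.007 = 14.007
  O: 4 × 15.999 = 63.996
Sum: 15×12.011 + 1×35.450 + 28×1.008 + 1×14.007 + 4×15.999 = 321.842 → 321.84 g/mol.

321.84 g/mol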